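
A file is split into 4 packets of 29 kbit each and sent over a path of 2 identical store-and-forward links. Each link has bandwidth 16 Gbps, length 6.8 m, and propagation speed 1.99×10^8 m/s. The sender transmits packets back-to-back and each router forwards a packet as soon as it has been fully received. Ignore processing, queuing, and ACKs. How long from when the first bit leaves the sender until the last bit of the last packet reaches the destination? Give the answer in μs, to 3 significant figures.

Per-hop transmission t_tx = L/R = 29000/16000000000 = 1.8125 μs.
Per-hop propagation t_prop = 6.8/199000000 = 0.0341709 μs.
Pipeline fill: first packet needs 2·t_tx to clear all hops; remaining 3 packets each add one t_tx.
Total = (2+4-1)·t_tx + 2·t_prop = 5·1.8125 + 2·0.0341709 = 9.13 μs.

9.13 μs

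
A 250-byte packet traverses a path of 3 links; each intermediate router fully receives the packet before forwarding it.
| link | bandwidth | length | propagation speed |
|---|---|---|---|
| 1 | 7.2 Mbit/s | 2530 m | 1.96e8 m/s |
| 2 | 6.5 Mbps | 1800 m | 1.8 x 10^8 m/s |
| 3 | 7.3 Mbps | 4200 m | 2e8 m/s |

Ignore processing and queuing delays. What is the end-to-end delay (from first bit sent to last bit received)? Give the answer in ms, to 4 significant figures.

0.9034 ms

L = 250 × 8 = 2000 bits.
Transmission delays (L/R per hop): 0.277778, 0.307692, 0.273973 ms; sum = 0.859443 ms.
Propagation delays (d/s per hop): 0.0129082, 0.01, 0.021 ms; sum = 0.0439082 ms.
End-to-end = 0.9034 ms.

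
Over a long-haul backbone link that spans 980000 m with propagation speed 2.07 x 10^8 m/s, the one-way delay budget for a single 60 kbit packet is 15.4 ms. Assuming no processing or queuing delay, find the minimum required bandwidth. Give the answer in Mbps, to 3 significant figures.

5.63 Mbps

Propagation delay = 980000 / 2.07e+08 = 4.7343 ms.
Transmission budget = 15.4 − 4.7343 = 10.6657 ms.
R ≥ L / t_tx = 60000 bits / 0.0106657 s = 5.63 Mbps.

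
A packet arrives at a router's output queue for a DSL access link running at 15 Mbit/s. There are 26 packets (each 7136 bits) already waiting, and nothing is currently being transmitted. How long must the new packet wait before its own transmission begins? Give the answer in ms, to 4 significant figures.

Each queued packet: L/R = 7136/15000000 = 0.475733 ms.
26 queued → 12.3691 ms.
Queuing delay = 12.37 ms.

12.37 ms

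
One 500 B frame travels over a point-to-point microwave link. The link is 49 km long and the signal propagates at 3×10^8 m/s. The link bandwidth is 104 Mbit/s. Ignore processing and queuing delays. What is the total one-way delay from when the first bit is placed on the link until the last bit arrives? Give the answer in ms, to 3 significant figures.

0.202 ms

L = 500 × 8 = 4000 bits.
Transmission delay = L/R = 4000 / 104000000 = 0.0384615 ms.
Propagation delay = d/s = 49000 m / 300000000 m/s = 0.163333 ms.
Total = 0.202 ms.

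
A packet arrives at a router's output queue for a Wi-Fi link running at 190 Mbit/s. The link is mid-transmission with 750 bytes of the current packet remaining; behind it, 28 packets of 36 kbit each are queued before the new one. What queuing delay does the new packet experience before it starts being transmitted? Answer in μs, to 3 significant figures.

5340 μs

Each queued packet: L/R = 36000/190000000 = 189.474 μs.
28 queued → 5305.26 μs.
Plus remaining 6000 bits of current packet: 31.5789 μs.
Queuing delay = 5340 μs.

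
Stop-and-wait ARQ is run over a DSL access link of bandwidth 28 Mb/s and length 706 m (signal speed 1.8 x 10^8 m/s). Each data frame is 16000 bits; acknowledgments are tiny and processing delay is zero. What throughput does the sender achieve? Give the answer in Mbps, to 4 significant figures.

27.62 Mbps

t_tx = L/R = 16000/28000000 = 0.000571429 s.
t_prop = 706/180000000 = 3.92222e-06 s; RTT = 7.84444e-06 s.
Cycle = t_tx + RTT = 0.000579273 s.
Throughput = L / cycle = 16000 / 0.000579273 = 27.62 Mbps.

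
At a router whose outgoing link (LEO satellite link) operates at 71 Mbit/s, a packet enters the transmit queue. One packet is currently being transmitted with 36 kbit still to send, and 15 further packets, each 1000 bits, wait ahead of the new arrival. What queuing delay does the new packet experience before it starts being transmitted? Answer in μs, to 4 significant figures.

718.3 μs

Each queued packet: L/R = 1000/71000000 = 14.0845 μs.
15 queued → 211.268 μs.
Plus remaining 36000 bits of current packet: 507.042 μs.
Queuing delay = 718.3 μs.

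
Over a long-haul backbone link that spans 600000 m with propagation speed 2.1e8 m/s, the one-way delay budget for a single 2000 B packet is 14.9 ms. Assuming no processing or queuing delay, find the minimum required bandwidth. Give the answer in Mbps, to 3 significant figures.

L = 16000 bits.
Propagation delay = 600000 / 210000000 = 2.85714 ms.
Transmission budget = 14.9 − 2.85714 = 12.0429 ms.
R ≥ L / t_tx = 16000 bits / 0.0120429 s = 1.33 Mbps.

1.33 Mbps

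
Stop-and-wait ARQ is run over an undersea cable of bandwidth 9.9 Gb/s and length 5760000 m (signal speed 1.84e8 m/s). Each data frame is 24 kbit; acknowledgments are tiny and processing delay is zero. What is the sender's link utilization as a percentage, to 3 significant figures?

0.00387 %

t_tx = L/R = 24000/9900000000 = 2.42424e-06 s.
t_prop = 5760000/184000000 = 0.0313043 s; RTT = 0.0626087 s.
Cycle = t_tx + RTT = 0.0626111 s.
Utilization = t_tx / cycle = 2.42424e-06/0.0626111 = 0.00387 %.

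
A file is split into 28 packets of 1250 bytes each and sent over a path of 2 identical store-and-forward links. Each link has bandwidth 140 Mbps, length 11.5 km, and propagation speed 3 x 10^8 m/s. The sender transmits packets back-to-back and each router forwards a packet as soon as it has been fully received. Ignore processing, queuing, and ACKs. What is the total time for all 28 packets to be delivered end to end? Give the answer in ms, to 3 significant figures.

Per-hop transmission t_tx = L/R = 10000/140000000 = 0.0714286 ms.
Per-hop propagation t_prop = 11500/300000000 = 0.0383333 ms.
Pipeline fill: first packet needs 2·t_tx to clear all hops; remaining 27 packets each add one t_tx.
Total = (2+28-1)·t_tx + 2·t_prop = 29·0.0714286 + 2·0.0383333 = 2.15 ms.

2.15 ms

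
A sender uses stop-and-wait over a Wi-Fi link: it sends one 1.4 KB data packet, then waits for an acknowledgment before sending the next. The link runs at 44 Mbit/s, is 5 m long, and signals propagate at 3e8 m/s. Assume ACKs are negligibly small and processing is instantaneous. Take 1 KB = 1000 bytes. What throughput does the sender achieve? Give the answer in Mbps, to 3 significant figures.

t_tx = L/R = 11200/44000000 = 0.000254545 s.
t_prop = 5/300000000 = 1.66667e-08 s; RTT = 3.33333e-08 s.
Cycle = t_tx + RTT = 0.000254579 s.
Throughput = L / cycle = 11200 / 0.000254579 = 44.0 Mbps.

44.0 Mbps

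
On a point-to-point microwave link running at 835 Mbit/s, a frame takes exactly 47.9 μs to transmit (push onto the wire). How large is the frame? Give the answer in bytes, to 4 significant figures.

5000 bytes

L = R × t_tx = 835000000 b/s × 4.79e-05 s = 39996.5 bits.
In bytes: 39996.5 / 8 = 5000 bytes.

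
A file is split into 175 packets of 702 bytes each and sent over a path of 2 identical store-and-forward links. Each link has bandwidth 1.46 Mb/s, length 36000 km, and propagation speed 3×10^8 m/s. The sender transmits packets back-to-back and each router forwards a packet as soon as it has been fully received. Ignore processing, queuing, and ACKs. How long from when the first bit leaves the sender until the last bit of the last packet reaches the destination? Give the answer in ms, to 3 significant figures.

Per-hop transmission t_tx = L/R = 5616/1460000 = 3.84658 ms.
Per-hop propagation t_prop = 36000000/300000000 = 120 ms.
Pipeline fill: first packet needs 2·t_tx to clear all hops; remaining 174 packets each add one t_tx.
Total = (2+175-1)·t_tx + 2·t_prop = 176·3.84658 + 2·120 = 917 ms.

917 ms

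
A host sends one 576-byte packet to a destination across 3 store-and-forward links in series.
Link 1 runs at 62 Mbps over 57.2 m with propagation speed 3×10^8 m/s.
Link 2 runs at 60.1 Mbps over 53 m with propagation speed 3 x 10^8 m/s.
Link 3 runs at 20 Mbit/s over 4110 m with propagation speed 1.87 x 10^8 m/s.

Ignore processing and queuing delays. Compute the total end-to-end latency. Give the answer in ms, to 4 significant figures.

0.4037 ms

L = 576 × 8 = 4608 bits.
Transmission delays (L/R per hop): 0.0743226, 0.0766722, 0.2304 ms; sum = 0.381395 ms.
Propagation delays (d/s per hop): 0.000190667, 0.000176667, 0.0219786 ms; sum = 0.0223459 ms.
End-to-end = 0.4037 ms.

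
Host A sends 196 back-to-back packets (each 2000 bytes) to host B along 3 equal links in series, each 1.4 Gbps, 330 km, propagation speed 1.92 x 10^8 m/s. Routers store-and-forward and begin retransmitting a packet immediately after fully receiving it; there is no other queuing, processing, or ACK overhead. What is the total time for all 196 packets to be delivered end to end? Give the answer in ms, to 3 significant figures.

7.42 ms

Per-hop transmission t_tx = L/R = 16000/1400000000 = 0.0114286 ms.
Per-hop propagation t_prop = 330000/192000000 = 1.71875 ms.
Pipeline fill: first packet needs 3·t_tx to clear all hops; remaining 195 packets each add one t_tx.
Total = (3+196-1)·t_tx + 3·t_prop = 198·0.0114286 + 3·1.71875 = 7.42 ms.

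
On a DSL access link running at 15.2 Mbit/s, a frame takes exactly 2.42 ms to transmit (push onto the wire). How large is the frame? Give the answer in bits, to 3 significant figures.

L = R × t_tx = 15200000 b/s × 0.00242 s = 36784 bits.

36800 bits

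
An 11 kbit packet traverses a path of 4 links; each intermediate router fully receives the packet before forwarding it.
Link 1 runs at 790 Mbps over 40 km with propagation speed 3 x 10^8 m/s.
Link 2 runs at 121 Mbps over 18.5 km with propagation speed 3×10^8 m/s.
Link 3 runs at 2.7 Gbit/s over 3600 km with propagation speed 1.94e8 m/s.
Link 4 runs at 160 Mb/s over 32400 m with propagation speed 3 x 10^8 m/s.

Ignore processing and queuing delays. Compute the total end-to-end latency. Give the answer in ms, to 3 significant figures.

L = 11000 bits.
Transmission delays (L/R per hop): 0.0139241, 0.0909091, 0.00407407, 0.06875 ms; sum = 0.177657 ms.
Propagation delays (d/s per hop): 0.133333, 0.0616667, 18.5567, 0.108 ms; sum = 18.8597 ms.
End-to-end = 19.0 ms.

19.0 ms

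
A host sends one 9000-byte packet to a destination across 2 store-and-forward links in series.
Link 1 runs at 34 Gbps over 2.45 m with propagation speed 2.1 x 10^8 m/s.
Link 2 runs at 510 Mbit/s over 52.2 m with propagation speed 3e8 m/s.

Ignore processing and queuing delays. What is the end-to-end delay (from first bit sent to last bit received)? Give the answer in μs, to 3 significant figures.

143 μs

L = 9000 × 8 = 72000 bits.
Transmission delays (L/R per hop): 2.11765, 141.176 μs; sum = 143.294 μs.
Propagation delays (d/s per hop): 0.0116667, 0.174 μs; sum = 0.185667 μs.
End-to-end = 143 μs.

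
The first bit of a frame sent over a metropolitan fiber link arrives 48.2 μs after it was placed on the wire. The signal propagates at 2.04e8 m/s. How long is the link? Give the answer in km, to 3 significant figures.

d = s × t_prop = 204000000 × 4.82e-05 = 9.83 km.

9.83 km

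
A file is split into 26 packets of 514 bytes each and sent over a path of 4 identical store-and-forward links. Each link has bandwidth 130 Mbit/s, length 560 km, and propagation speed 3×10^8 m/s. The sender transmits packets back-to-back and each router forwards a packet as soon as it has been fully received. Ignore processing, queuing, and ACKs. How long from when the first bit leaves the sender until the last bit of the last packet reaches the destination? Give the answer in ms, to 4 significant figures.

Per-hop transmission t_tx = L/R = 4112/130000000 = 0.0316308 ms.
Per-hop propagation t_prop = 560000/300000000 = 1.86667 ms.
Pipeline fill: first packet needs 4·t_tx to clear all hops; remaining 25 packets each add one t_tx.
Total = (4+26-1)·t_tx + 4·t_prop = 29·0.0316308 + 4·1.86667 = 8.384 ms.

8.384 ms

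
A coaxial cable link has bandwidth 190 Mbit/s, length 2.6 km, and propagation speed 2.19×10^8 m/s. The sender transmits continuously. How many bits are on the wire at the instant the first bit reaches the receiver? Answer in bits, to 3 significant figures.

Propagation delay = 2600 / 219000000 = 1.18721e-05 s.
BDP = R × t_prop = 190000000 × 1.18721e-05 = 2255.71 bits.

2260 bits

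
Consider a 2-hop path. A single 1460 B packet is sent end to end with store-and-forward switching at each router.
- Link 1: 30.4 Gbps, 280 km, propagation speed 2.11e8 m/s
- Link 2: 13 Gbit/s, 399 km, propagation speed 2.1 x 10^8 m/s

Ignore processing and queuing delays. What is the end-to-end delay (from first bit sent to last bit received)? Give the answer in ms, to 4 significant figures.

L = 1460 × 8 = 11680 bits.
Transmission delays (L/R per hop): 0.000384211, 0.000898462 ms; sum = 0.00128267 ms.
Propagation delays (d/s per hop): 1.32701, 1.9 ms; sum = 3.22701 ms.
End-to-end = 3.228 ms.

3.228 ms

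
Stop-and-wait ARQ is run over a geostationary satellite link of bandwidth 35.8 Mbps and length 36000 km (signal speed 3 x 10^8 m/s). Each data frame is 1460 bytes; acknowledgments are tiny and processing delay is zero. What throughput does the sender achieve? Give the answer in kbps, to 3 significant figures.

t_tx = L/R = 11680/35800000 = 0.000326257 s.
t_prop = 36000000/300000000 = 0.12 s; RTT = 0.24 s.
Cycle = t_tx + RTT = 0.240326 s.
Throughput = L / cycle = 11680 / 0.240326 = 48.6 kbps.

48.6 kbps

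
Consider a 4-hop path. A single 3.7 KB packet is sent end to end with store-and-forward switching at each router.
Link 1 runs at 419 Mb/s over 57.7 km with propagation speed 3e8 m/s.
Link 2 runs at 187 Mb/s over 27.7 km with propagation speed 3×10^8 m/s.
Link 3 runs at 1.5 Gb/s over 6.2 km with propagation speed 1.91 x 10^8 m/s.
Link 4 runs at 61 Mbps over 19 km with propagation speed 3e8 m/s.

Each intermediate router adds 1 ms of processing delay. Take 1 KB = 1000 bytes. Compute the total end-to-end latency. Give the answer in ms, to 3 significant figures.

4.11 ms

L = 29600 bits.
Transmission delays (L/R per hop): 0.0706444, 0.158289, 0.0197333, 0.485246 ms; sum = 0.733912 ms.
Propagation delays (d/s per hop): 0.192333, 0.0923333, 0.0324607, 0.0633333 ms; sum = 0.380461 ms.
Processing at 3 router(s): 3 × 1 ms = 3 ms.
End-to-end = 4.11 ms.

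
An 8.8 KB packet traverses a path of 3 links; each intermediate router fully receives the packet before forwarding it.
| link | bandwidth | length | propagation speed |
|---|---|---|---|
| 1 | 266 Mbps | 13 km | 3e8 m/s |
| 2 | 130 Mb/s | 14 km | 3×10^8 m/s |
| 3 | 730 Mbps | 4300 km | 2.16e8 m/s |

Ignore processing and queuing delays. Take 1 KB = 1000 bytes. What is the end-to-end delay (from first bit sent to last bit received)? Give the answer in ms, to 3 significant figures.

L = 70400 bits.
Transmission delays (L/R per hop): 0.264662, 0.541538, 0.0964384 ms; sum = 0.902638 ms.
Propagation delays (d/s per hop): 0.0433333, 0.0466667, 19.9074 ms; sum = 19.9974 ms.
End-to-end = 20.9 ms.

20.9 ms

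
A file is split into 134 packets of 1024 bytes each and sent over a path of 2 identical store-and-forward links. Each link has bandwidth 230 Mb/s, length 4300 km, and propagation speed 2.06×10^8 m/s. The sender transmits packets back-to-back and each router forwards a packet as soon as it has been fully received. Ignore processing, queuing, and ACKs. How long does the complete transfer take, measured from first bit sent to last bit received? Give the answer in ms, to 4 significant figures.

46.56 ms

Per-hop transmission t_tx = L/R = 8192/230000000 = 0.0356174 ms.
Per-hop propagation t_prop = 4300000/206000000 = 20.8738 ms.
Pipeline fill: first packet needs 2·t_tx to clear all hops; remaining 133 packets each add one t_tx.
Total = (2+134-1)·t_tx + 2·t_prop = 135·0.0356174 + 2·20.8738 = 46.56 ms.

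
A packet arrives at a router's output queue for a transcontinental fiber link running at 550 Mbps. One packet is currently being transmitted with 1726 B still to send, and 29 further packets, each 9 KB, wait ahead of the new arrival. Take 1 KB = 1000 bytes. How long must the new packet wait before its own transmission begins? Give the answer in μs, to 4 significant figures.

Each queued packet: L/R = 72000/550000000 = 130.909 μs.
29 queued → 3796.36 μs.
Plus remaining 13808 bits of current packet: 25.1055 μs.
Queuing delay = 3821 μs.

3821 μs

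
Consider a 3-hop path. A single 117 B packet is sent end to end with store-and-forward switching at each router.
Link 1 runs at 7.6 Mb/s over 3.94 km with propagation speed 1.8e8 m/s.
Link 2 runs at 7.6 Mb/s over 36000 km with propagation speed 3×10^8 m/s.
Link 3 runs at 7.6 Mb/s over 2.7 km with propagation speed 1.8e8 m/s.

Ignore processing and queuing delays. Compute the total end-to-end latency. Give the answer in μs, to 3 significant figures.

L = 117 × 8 = 936 bits.
Transmission delay per hop = L/R = 936/7600000 = 123.158 μs; 3 hops → 369.474 μs.
Propagation delays (d/s per hop): 21.8889, 120000, 15 μs; sum = 120037 μs.
End-to-end = 120000 μs.

120000 μs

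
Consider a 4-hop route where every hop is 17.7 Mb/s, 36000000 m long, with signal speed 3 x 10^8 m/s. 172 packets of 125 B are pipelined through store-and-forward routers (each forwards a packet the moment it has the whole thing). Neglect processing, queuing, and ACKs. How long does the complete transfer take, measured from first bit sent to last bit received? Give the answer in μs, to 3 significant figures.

490000 μs

Per-hop transmission t_tx = L/R = 1000/17700000 = 56.4972 μs.
Per-hop propagation t_prop = 36000000/300000000 = 120000 μs.
Pipeline fill: first packet needs 4·t_tx to clear all hops; remaining 171 packets each add one t_tx.
Total = (4+172-1)·t_tx + 4·t_prop = 175·56.4972 + 4·120000 = 490000 μs.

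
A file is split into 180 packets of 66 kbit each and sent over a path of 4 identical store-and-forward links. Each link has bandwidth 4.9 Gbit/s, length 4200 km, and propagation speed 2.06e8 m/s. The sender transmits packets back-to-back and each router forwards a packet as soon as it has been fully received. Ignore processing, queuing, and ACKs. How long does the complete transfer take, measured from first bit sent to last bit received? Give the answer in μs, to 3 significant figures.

84000 μs

Per-hop transmission t_tx = L/R = 66000/4900000000 = 13.4694 μs.
Per-hop propagation t_prop = 4200000/206000000 = 20388.3 μs.
Pipeline fill: first packet needs 4·t_tx to clear all hops; remaining 179 packets each add one t_tx.
Total = (4+180-1)·t_tx + 4·t_prop = 183·13.4694 + 4·20388.3 = 84000 μs.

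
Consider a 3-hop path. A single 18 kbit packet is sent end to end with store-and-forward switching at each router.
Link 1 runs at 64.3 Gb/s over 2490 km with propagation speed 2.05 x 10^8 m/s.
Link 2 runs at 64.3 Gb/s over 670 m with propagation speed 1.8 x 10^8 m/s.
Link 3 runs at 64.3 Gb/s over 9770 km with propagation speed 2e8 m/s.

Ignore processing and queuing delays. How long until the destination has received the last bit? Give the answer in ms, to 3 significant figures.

61.0 ms

L = 18000 bits.
Transmission delay per hop = L/R = 18000/64300000000 = 0.000279938 ms; 3 hops → 0.000839813 ms.
Propagation delays (d/s per hop): 12.1463, 0.00372222, 48.85 ms; sum = 61.0001 ms.
End-to-end = 61.0 ms.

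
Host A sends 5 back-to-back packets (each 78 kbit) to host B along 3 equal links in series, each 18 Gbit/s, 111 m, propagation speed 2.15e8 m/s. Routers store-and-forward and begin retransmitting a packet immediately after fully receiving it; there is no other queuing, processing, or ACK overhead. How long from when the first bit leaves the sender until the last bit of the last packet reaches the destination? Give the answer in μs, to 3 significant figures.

31.9 μs

Per-hop transmission t_tx = L/R = 78000/18000000000 = 4.33333 μs.
Per-hop propagation t_prop = 111/215000000 = 0.516279 μs.
Pipeline fill: first packet needs 3·t_tx to clear all hops; remaining 4 packets each add one t_tx.
Total = (3+5-1)·t_tx + 3·t_prop = 7·4.33333 + 3·0.516279 = 31.9 μs.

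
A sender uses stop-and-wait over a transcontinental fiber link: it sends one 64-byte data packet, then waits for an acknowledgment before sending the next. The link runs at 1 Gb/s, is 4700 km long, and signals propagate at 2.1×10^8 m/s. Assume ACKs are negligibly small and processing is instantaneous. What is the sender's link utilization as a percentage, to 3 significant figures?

0.00114 %

t_tx = L/R = 512/1000000000 = 5.12e-07 s.
t_prop = 4700000/210000000 = 0.022381 s; RTT = 0.0447619 s.
Cycle = t_tx + RTT = 0.0447624 s.
Utilization = t_tx / cycle = 5.12e-07/0.0447624 = 0.00114 %.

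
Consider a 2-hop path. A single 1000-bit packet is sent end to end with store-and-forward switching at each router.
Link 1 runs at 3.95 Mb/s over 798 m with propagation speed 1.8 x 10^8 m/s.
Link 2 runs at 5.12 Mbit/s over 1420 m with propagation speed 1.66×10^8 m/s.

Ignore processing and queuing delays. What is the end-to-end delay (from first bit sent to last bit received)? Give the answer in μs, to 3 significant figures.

Transmission delays (L/R per hop): 253.165, 195.313 μs; sum = 448.477 μs.
Propagation delays (d/s per hop): 4.43333, 8.55422 μs; sum = 12.9876 μs.
End-to-end = 461 μs.

461 μs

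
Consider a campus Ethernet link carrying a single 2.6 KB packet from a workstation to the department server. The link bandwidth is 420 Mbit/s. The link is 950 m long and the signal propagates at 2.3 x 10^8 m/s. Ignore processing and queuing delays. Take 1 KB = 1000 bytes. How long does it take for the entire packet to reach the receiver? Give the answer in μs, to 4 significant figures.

53.65 μs

L = 20800 bits.
Transmission delay = L/R = 20800 / 420000000 = 49.5238 μs.
Propagation delay = d/s = 950 m / 2.3e+08 m/s = 4.13043 μs.
Total = 53.65 μs.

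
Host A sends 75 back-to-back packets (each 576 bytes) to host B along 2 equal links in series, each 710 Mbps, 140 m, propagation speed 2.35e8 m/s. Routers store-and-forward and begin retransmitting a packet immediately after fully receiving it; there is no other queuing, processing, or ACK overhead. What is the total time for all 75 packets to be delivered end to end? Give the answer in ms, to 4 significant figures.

Per-hop transmission t_tx = L/R = 4608/710000000 = 0.00649014 ms.
Per-hop propagation t_prop = 140/235000000 = 0.000595745 ms.
Pipeline fill: first packet needs 2·t_tx to clear all hops; remaining 74 packets each add one t_tx.
Total = (2+75-1)·t_tx + 2·t_prop = 76·0.00649014 + 2·0.000595745 = 0.4944 ms.

0.4944 ms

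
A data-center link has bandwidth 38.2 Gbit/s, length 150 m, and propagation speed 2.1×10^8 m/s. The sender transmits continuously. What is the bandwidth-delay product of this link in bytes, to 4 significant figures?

3411 bytes

Propagation delay = 150 / 210000000 = 7.14286e-07 s.
BDP = R × t_prop = 38200000000 × 7.14286e-07 = 27285.7 bits.
In bytes: 27285.7/8 = 3411 bytes.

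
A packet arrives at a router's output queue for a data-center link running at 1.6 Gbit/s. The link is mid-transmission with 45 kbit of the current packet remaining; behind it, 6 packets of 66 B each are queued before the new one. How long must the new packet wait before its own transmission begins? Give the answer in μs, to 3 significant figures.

30.1 μs

Each queued packet: L/R = 528/1600000000 = 0.33 μs.
6 queued → 1.98 μs.
Plus remaining 45000 bits of current packet: 28.125 μs.
Queuing delay = 30.1 μs.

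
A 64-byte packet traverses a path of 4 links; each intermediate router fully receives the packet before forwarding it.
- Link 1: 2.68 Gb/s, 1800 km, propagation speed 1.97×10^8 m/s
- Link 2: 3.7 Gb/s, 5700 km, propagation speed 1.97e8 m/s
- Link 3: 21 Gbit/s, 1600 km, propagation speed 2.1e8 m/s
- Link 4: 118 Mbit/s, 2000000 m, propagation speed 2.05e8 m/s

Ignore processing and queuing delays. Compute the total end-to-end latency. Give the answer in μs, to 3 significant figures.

L = 64 × 8 = 512 bits.
Transmission delays (L/R per hop): 0.191045, 0.138378, 0.024381, 4.33898 μs; sum = 4.69279 μs.
Propagation delays (d/s per hop): 9137.06, 28934, 7619.05, 9756.1 μs; sum = 55446.2 μs.
End-to-end = 55500 μs.

55500 μs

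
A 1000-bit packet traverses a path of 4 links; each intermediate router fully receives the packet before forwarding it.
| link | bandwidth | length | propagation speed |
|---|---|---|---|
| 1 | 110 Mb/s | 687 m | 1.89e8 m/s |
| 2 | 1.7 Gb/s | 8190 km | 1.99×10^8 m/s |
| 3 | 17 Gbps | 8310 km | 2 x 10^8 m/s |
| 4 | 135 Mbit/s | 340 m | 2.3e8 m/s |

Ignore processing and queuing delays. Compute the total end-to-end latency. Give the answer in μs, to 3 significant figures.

82700 μs

Transmission delays (L/R per hop): 9.09091, 0.588235, 0.0588235, 7.40741 μs; sum = 17.1454 μs.
Propagation delays (d/s per hop): 3.63492, 41155.8, 41550, 1.47826 μs; sum = 82710.9 μs.
End-to-end = 82700 μs.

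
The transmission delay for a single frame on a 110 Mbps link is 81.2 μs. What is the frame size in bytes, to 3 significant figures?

1120 bytes

L = R × t_tx = 110000000 b/s × 8.12e-05 s = 8932 bits.
In bytes: 8932 / 8 = 1120 bytes.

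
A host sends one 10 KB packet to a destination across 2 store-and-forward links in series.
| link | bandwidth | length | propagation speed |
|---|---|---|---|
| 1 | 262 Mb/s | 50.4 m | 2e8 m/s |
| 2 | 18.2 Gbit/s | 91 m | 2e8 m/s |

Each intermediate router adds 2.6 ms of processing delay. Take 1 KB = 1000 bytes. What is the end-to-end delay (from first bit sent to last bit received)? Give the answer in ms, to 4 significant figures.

2.910 ms

L = 80000 bits.
Transmission delays (L/R per hop): 0.305344, 0.0043956 ms; sum = 0.309739 ms.
Propagation delays (d/s per hop): 0.000252, 0.000455 ms; sum = 0.000707 ms.
Processing at 1 router(s): 1 × 2.6 ms = 2.6 ms.
End-to-end = 2.910 ms.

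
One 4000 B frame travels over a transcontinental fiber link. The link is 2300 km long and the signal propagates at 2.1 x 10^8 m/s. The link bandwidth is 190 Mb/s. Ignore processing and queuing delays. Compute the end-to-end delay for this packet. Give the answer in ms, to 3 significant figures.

L = 4000 × 8 = 32000 bits.
Transmission delay = L/R = 32000 / 190000000 = 0.168421 ms.
Propagation delay = d/s = 2300000 m / 210000000 m/s = 10.9524 ms.
Total = 11.1 ms.

11.1 ms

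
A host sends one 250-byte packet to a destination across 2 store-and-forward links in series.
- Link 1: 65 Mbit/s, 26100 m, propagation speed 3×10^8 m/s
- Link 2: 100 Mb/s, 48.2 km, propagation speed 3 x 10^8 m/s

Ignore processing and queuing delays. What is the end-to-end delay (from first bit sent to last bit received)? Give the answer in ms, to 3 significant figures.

L = 250 × 8 = 2000 bits.
Transmission delays (L/R per hop): 0.0307692, 0.02 ms; sum = 0.0507692 ms.
Propagation delays (d/s per hop): 0.087, 0.160667 ms; sum = 0.247667 ms.
End-to-end = 0.298 ms.

0.298 ms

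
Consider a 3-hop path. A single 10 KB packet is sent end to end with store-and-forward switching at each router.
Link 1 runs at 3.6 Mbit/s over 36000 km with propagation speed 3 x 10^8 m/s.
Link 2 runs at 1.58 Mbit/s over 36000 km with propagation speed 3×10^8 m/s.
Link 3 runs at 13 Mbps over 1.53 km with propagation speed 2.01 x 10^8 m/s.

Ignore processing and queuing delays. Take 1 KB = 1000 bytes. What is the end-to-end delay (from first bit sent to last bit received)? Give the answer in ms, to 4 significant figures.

L = 80000 bits.
Transmission delays (L/R per hop): 22.2222, 50.6329, 6.15385 ms; sum = 79.009 ms.
Propagation delays (d/s per hop): 120, 120, 0.00761194 ms; sum = 240.008 ms.
End-to-end = 319.0 ms.

319.0 ms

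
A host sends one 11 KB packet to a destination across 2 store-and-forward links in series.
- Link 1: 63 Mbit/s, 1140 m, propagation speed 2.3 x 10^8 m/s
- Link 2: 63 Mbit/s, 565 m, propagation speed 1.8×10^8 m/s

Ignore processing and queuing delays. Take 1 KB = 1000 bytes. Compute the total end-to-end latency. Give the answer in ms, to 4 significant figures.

L = 88000 bits.
Transmission delay per hop = L/R = 88000/63000000 = 1.39683 ms; 2 hops → 2.79365 ms.
Propagation delays (d/s per hop): 0.00495652, 0.00313889 ms; sum = 0.00809541 ms.
End-to-end = 2.802 ms.

2.802 ms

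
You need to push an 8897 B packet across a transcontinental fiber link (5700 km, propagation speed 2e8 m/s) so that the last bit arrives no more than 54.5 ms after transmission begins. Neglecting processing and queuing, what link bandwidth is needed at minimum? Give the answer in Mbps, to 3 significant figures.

L = 71176 bits.
Propagation delay = 5700000 / 200000000 = 28.5 ms.
Transmission budget = 54.5 − 28.5 = 26 ms.
R ≥ L / t_tx = 71176 bits / 0.026 s = 2.74 Mbps.

2.74 Mbps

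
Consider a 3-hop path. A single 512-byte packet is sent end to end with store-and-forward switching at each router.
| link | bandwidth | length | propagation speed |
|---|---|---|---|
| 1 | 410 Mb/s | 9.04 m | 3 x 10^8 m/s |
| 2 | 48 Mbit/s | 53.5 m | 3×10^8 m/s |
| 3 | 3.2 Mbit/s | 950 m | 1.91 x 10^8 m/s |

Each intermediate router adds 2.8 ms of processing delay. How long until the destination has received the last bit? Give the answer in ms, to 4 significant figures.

L = 512 × 8 = 4096 bits.
Transmission delays (L/R per hop): 0.00999024, 0.0853333, 1.28 ms; sum = 1.37532 ms.
Propagation delays (d/s per hop): 3.01333e-05, 0.000178333, 0.00497382 ms; sum = 0.00518229 ms.
Processing at 2 router(s): 2 × 2.8 ms = 5.6 ms.
End-to-end = 6.981 ms.

6.981 ms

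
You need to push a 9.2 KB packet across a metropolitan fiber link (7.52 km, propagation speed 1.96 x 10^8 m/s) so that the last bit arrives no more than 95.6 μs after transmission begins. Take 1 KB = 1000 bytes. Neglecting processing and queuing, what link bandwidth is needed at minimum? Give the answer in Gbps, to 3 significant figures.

1.29 Gbps

L = 73600 bits.
Propagation delay = 7520 / 196000000 = 38.3673 μs.
Transmission budget = 95.6 − 38.3673 = 57.2327 μs.
R ≥ L / t_tx = 73600 bits / 5.72327e-05 s = 1.29 Gbps.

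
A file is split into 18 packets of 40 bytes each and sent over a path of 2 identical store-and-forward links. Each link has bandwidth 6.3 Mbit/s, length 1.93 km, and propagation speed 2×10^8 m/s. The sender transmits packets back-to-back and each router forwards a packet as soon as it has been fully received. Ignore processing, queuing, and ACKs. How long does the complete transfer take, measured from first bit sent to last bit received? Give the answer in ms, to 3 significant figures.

0.984 ms

Per-hop transmission t_tx = L/R = 320/6300000 = 0.0507937 ms.
Per-hop propagation t_prop = 1930/200000000 = 0.00965 ms.
Pipeline fill: first packet needs 2·t_tx to clear all hops; remaining 17 packets each add one t_tx.
Total = (2+18-1)·t_tx + 2·t_prop = 19·0.0507937 + 2·0.00965 = 0.984 ms.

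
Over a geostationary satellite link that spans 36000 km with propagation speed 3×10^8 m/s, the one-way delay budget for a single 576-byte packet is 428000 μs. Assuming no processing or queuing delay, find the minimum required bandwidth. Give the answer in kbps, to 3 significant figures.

L = 4608 bits.
Propagation delay = 36000000 / 300000000 = 120000 μs.
Transmission budget = 428000 − 120000 = 308000 μs.
R ≥ L / t_tx = 4608 bits / 0.308 s = 15.0 kbps.

15.0 kbps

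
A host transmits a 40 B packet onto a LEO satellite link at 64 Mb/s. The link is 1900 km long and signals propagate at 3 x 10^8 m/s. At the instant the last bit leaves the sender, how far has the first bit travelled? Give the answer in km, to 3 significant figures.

1.50 km

t_tx = L/R = 320/64000000 = 5e-06 s.
Distance = s × t_tx = 300000000 × 5e-06 = 1.50 km.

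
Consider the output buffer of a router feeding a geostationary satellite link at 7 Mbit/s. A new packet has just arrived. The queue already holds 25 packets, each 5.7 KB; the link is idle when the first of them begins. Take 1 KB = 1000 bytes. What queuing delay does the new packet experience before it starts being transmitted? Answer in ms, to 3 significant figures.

Each queued packet: L/R = 45600/7000000 = 6.51429 ms.
25 queued → 162.857 ms.
Queuing delay = 163 ms.

163 ms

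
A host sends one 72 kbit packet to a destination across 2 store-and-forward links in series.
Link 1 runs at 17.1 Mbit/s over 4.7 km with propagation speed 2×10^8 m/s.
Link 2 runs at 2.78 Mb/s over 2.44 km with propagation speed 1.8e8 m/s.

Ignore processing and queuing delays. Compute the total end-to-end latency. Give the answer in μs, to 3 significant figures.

30100 μs

L = 72000 bits.
Transmission delays (L/R per hop): 4210.53, 25899.3 μs; sum = 30109.8 μs.
Propagation delays (d/s per hop): 23.5, 13.5556 μs; sum = 37.0556 μs.
End-to-end = 30100 μs.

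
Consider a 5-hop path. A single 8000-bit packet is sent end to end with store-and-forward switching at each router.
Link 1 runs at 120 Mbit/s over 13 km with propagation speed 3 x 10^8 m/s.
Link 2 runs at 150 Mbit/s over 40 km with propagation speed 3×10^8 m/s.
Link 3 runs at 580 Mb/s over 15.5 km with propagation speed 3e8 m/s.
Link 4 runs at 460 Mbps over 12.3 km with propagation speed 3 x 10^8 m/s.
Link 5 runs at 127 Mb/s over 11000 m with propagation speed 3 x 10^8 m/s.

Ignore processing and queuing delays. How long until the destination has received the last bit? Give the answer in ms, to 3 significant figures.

Transmission delays (L/R per hop): 0.0666667, 0.0533333, 0.0137931, 0.0173913, 0.0629921 ms; sum = 0.214177 ms.
Propagation delays (d/s per hop): 0.0433333, 0.133333, 0.0516667, 0.041, 0.0366667 ms; sum = 0.306 ms.
End-to-end = 0.520 ms.

0.520 ms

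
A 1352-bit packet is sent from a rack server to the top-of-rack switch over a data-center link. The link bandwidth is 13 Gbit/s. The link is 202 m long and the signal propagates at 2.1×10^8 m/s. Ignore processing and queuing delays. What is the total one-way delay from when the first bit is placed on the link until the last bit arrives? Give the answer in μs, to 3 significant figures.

Transmission delay = L/R = 1352 / 13000000000 = 0.104 μs.
Propagation delay = d/s = 202 m / 210000000 m/s = 0.961905 μs.
Total = 1.07 μs.

1.07 μs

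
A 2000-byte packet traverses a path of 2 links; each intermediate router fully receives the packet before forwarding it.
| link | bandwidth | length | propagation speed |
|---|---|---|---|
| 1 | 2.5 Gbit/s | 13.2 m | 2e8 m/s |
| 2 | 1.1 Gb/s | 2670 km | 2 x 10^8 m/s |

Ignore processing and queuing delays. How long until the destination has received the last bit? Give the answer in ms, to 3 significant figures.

L = 2000 × 8 = 16000 bits.
Transmission delays (L/R per hop): 0.0064, 0.0145455 ms; sum = 0.0209455 ms.
Propagation delays (d/s per hop): 6.6e-05, 13.35 ms; sum = 13.3501 ms.
End-to-end = 13.4 ms.

13.4 ms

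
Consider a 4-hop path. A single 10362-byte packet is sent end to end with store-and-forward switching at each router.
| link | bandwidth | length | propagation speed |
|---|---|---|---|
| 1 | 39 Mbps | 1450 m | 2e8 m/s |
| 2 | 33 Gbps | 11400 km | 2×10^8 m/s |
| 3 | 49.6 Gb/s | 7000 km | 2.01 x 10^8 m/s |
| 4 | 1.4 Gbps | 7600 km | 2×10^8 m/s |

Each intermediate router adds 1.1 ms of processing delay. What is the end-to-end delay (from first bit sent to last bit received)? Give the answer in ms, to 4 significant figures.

135.3 ms

L = 10362 × 8 = 82896 bits.
Transmission delays (L/R per hop): 2.12554, 0.002512, 0.00167129, 0.0592114 ms; sum = 2.18893 ms.
Propagation delays (d/s per hop): 0.00725, 57, 34.8259, 38 ms; sum = 129.833 ms.
Processing at 3 router(s): 3 × 1.1 ms = 3.3 ms.
End-to-end = 135.3 ms.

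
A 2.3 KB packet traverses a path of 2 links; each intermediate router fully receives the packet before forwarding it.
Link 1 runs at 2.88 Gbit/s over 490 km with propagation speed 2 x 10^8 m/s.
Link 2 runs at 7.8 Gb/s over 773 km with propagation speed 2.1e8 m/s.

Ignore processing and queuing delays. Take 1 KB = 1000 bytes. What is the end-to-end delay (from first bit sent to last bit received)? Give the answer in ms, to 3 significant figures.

6.14 ms

L = 18400 bits.
Transmission delays (L/R per hop): 0.00638889, 0.00235897 ms; sum = 0.00874786 ms.
Propagation delays (d/s per hop): 2.45, 3.68095 ms; sum = 6.13095 ms.
End-to-end = 6.14 ms.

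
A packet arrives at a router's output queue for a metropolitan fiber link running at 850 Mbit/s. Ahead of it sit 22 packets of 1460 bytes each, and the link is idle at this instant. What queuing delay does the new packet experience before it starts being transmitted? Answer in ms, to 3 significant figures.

0.302 ms

Each queued packet: L/R = 11680/850000000 = 0.0137412 ms.
22 queued → 0.302306 ms.
Queuing delay = 0.302 ms.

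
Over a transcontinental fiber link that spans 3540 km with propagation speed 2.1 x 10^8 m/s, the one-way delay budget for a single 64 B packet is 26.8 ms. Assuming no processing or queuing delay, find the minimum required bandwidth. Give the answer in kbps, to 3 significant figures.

51.5 kbps

L = 512 bits.
Propagation delay = 3540000 / 210000000 = 16.8571 ms.
Transmission budget = 26.8 − 16.8571 = 9.94286 ms.
R ≥ L / t_tx = 512 bits / 0.00994286 s = 51.5 kbps.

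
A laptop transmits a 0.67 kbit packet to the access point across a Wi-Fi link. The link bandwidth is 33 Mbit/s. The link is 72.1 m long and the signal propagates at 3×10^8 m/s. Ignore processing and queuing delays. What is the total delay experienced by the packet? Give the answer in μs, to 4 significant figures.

20.54 μs

L = 670 bits.
Transmission delay = L/R = 670 / 33000000 = 20.303 μs.
Propagation delay = d/s = 72.1 m / 300000000 m/s = 0.240333 μs.
Total = 20.54 μs.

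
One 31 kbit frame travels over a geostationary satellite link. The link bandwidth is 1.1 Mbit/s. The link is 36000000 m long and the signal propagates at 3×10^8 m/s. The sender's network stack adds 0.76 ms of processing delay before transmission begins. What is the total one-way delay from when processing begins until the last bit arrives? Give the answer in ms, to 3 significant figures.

L = 31000 bits.
Transmission delay = L/R = 31000 / 1100000 = 28.1818 ms.
Propagation delay = d/s = 36000000 m / 300000000 m/s = 120 ms.
Plus processing delay 0.76 ms = 0.76 ms.
Total = 149 ms.

149 ms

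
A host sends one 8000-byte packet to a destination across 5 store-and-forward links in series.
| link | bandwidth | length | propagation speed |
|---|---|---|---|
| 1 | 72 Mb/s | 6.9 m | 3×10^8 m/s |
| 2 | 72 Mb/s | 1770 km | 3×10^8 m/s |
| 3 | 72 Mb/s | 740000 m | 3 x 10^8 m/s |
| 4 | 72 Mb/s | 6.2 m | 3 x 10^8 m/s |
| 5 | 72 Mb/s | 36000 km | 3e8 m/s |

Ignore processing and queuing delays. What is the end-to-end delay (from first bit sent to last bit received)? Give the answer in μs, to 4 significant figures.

132800 μs

L = 8000 × 8 = 64000 bits.
Transmission delay per hop = L/R = 64000/72000000 = 888.889 μs; 5 hops → 4444.44 μs.
Propagation delays (d/s per hop): 0.023, 5900, 2466.67, 0.0206667, 120000 μs; sum = 128367 μs.
End-to-end = 132800 μs.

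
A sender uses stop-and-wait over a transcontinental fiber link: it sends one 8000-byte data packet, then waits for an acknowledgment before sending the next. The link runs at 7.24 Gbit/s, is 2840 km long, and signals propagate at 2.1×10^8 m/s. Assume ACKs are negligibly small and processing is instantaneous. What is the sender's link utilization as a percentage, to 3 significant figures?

0.0327 %

t_tx = L/R = 64000/7240000000 = 8.83978e-06 s.
t_prop = 2840000/210000000 = 0.0135238 s; RTT = 0.0270476 s.
Cycle = t_tx + RTT = 0.0270565 s.
Utilization = t_tx / cycle = 8.83978e-06/0.0270565 = 0.0327 %.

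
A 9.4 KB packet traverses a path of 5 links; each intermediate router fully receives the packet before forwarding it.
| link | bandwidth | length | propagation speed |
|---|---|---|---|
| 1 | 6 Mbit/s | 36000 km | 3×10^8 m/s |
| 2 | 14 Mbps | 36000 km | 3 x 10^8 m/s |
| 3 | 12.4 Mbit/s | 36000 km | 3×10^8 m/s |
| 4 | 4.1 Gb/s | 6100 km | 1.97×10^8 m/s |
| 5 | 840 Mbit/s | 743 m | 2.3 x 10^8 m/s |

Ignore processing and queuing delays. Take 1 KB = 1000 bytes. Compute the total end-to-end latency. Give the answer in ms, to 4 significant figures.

L = 75200 bits.
Transmission delays (L/R per hop): 12.5333, 5.37143, 6.06452, 0.0183415, 0.0895238 ms; sum = 24.0771 ms.
Propagation delays (d/s per hop): 120, 120, 120, 30.9645, 0.00323043 ms; sum = 390.968 ms.
End-to-end = 415.0 ms.

415.0 ms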